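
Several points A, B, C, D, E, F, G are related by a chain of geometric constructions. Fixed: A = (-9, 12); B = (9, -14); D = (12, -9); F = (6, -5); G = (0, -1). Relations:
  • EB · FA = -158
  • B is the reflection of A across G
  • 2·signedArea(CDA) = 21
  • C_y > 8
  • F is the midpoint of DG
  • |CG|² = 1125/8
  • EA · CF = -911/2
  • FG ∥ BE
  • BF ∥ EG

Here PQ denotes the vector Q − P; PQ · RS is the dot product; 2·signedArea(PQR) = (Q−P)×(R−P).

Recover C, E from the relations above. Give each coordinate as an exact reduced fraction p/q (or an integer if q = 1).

1. C_x = -27/4  [line -21·x + -21·y + 42 = 0 ∩ |CG|² = 1125/8]
2. C_y = 35/4  [line -21·x + -21·y + 42 = 0 ∩ |CG|² = 1125/8]
   → C = (-27/4, 35/4)
3. E_x = 3  [BF ∥ EG ∩ FG ∥ BE]
4. E_y = -10  [BF ∥ EG ∩ FG ∥ BE]
   → E = (3, -10)

C = (-27/4, 35/4)
E = (3, -10)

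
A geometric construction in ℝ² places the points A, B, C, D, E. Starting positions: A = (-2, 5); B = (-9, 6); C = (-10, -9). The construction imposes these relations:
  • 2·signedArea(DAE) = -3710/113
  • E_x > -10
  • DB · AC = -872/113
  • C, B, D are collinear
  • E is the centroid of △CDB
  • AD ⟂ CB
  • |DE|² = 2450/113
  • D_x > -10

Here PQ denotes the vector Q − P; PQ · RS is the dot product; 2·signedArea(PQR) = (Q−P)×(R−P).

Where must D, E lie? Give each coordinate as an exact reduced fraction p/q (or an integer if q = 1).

1. D_x = -1021/113  [C, B, D are collinear ∩ AD ⟂ CB]
2. D_y = 618/113  [C, B, D are collinear ∩ AD ⟂ CB]
   → D = (-1021/113, 618/113)
3. E_x = -1056/113  [E is the centroid of △CDB]
4. E_y = 93/113  [E is the centroid of △CDB]
   → E = (-1056/113, 93/113)

D = (-1021/113, 618/113)
E = (-1056/113, 93/113)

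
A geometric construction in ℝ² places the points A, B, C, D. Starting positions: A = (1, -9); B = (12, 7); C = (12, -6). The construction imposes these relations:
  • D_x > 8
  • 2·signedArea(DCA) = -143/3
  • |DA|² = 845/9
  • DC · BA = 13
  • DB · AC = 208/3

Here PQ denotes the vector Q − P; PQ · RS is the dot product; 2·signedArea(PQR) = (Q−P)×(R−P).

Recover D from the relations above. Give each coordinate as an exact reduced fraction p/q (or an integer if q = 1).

1. D_x = 25/3  [DB · AC = 208/3 ∩ 2·signedArea(DCA) = -143/3]
2. D_y = -8/3  [DB · AC = 208/3 ∩ 2·signedArea(DCA) = -143/3]
   → D = (25/3, -8/3)

D = (25/3, -8/3)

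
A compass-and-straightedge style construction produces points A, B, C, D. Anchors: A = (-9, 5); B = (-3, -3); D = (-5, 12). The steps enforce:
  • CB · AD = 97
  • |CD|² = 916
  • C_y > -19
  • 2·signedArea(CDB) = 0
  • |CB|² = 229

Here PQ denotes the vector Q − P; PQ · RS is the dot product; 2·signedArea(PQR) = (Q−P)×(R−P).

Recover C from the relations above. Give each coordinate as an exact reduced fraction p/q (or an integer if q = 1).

1. C_x = -1  [2·signedArea(CDB) = 0 ∩ CB · AD = 97]
2. C_y = -18  [2·signedArea(CDB) = 0 ∩ CB · AD = 97]
   → C = (-1, -18)

C = (-1, -18)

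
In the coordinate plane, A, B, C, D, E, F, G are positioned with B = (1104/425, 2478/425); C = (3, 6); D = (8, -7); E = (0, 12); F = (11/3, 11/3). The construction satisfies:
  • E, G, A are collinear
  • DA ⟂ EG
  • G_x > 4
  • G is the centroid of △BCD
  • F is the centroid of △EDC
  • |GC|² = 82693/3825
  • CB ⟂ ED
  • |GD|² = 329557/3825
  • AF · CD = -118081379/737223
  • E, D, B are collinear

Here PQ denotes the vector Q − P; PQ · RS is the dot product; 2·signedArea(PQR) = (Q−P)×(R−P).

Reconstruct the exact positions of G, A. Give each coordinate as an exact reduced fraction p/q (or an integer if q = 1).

A = (4051079/491482, -3388363/491482)
G = (5779/1275, 2053/1275)

1. G_x = 5779/1275  [G is the centroid of △BCD]
2. G_y = 2053/1275  [G is the centroid of △BCD]
   → G = (5779/1275, 2053/1275)
3. A_x = 4051079/491482  [E, G, A are collinear ∩ DA ⟂ EG]
4. A_y = -3388363/491482  [E, G, A are collinear ∩ DA ⟂ EG]
   → A = (4051079/491482, -3388363/491482)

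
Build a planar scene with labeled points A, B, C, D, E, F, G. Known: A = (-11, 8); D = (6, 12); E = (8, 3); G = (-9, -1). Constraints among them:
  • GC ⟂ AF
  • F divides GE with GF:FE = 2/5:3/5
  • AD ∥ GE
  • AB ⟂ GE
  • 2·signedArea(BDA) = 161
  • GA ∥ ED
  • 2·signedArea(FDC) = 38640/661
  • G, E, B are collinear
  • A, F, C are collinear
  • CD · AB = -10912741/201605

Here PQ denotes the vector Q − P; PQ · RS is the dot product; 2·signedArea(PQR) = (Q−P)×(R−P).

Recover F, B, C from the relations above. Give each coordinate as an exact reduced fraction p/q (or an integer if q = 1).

1. F_x = -11/5  [F divides GE with GF:FE = 2/5:3/5]
2. F_y = 3/5  [F divides GE with GF:FE = 2/5:3/5]
   → F = (-11/5, 3/5)
3. B_x = -2711/305  [G, E, B are collinear ∩ AB ⟂ GE]
4. B_y = -297/305  [G, E, B are collinear ∩ AB ⟂ GE]
   → B = (-2711/305, -297/305)
5. C_x = -17831/3305  [A, F, C are collinear ∩ GC ⟂ AF]
6. C_y = 10863/3305  [A, F, C are collinear ∩ GC ⟂ AF]
   → C = (-17831/3305, 10863/3305)

B = (-2711/305, -297/305)
C = (-17831/3305, 10863/3305)
F = (-11/5, 3/5)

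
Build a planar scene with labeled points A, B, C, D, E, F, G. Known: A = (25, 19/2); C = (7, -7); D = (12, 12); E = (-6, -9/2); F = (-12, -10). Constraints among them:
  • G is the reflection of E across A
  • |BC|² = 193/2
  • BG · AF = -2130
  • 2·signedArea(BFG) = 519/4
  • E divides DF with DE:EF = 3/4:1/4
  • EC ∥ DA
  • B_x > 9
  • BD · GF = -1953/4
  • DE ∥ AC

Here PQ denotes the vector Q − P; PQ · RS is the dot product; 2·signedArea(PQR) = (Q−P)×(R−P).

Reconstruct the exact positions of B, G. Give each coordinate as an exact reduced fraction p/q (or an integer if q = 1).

B = (19/2, 5/2)
G = (56, 47/2)

1. G_x = 56  [G is the reflection of E across A]
2. G_y = 47/2  [G is the reflection of E across A]
   → G = (56, 47/2)
3. B_x = 19/2  [BD · GF = -1953/4 ∩ BG · AF = -2130]
4. B_y = 5/2  [BD · GF = -1953/4 ∩ BG · AF = -2130]
   → B = (19/2, 5/2)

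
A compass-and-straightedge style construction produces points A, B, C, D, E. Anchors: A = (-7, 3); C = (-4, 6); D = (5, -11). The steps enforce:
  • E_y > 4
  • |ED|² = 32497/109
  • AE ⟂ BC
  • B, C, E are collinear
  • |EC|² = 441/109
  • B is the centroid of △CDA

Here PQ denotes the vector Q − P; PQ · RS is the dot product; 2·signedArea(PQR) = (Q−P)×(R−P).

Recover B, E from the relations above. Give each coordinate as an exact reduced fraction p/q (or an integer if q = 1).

1. B_x = -2  [B is the centroid of △CDA]
2. B_y = -2/3  [B is the centroid of △CDA]
   → B = (-2, -2/3)
3. E_x = -373/109  [B, C, E are collinear ∩ AE ⟂ BC]
4. E_y = 444/109  [B, C, E are collinear ∩ AE ⟂ BC]
   → E = (-373/109, 444/109)

B = (-2, -2/3)
E = (-373/109, 444/109)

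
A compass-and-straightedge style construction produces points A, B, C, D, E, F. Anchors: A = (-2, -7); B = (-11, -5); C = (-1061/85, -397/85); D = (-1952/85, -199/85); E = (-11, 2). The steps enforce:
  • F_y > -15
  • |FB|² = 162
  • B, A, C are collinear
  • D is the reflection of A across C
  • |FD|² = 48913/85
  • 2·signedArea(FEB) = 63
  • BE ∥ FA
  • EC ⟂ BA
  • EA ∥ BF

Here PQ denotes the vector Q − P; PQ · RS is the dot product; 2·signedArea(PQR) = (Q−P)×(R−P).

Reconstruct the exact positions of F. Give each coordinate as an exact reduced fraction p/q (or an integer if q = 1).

F = (-2, -14)

1. F_x = -2  [BE ∥ FA ∩ EA ∥ BF]
2. F_y = -14  [BE ∥ FA ∩ EA ∥ BF]
   → F = (-2, -14)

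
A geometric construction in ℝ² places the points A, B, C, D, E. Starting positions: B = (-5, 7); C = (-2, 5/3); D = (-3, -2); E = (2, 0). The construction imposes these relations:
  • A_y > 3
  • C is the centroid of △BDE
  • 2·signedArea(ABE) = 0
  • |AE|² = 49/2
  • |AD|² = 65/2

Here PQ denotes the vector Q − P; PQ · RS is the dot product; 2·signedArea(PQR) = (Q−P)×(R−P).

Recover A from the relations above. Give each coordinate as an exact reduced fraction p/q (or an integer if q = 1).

1. A_x = -3/2  [line 7·x + 7·y + -14 = 0 ∩ |AE|² = 49/2]
2. A_y = 7/2  [line 7·x + 7·y + -14 = 0 ∩ |AE|² = 49/2]
   → A = (-3/2, 7/2)

A = (-3/2, 7/2)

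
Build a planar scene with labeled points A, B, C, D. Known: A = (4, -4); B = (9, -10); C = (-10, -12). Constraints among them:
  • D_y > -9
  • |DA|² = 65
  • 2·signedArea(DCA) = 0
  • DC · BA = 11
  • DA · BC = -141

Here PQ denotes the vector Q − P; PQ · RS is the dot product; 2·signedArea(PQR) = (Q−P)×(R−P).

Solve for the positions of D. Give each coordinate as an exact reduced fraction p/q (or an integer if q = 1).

1. D_x = -3  [2·signedArea(DCA) = 0 ∩ DC · BA = 11]
2. D_y = -8  [2·signedArea(DCA) = 0 ∩ DC · BA = 11]
   → D = (-3, -8)

D = (-3, -8)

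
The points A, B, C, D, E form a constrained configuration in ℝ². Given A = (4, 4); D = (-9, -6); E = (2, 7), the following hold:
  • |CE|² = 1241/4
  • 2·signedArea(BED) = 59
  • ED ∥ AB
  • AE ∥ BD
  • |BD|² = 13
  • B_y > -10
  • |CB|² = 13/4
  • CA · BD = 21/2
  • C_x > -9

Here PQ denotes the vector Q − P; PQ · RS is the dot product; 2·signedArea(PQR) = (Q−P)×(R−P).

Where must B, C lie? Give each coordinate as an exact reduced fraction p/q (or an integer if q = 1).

1. B_x = -7  [AE ∥ BD ∩ ED ∥ AB]
2. B_y = -9  [AE ∥ BD ∩ ED ∥ AB]
   → B = (-7, -9)
3. C_x = -8  [line 2·x + -3·y + -13/2 = 0 ∩ |CB|² = 13/4]
4. C_y = -15/2  [line 2·x + -3·y + -13/2 = 0 ∩ |CB|² = 13/4]
   → C = (-8, -15/2)

B = (-7, -9)
C = (-8, -15/2)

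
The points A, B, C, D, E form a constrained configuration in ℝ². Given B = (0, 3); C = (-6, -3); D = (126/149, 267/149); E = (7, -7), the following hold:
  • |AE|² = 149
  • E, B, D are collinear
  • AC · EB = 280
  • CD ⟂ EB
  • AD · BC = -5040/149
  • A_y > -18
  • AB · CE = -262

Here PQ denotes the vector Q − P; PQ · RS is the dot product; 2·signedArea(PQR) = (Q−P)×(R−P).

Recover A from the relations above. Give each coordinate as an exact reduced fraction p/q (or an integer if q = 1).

A = (14, -17)

1. A_x = 14  [AC · EB = 280 ∩ AB · CE = -262]
2. A_y = -17  [AC · EB = 280 ∩ AB · CE = -262]
   → A = (14, -17)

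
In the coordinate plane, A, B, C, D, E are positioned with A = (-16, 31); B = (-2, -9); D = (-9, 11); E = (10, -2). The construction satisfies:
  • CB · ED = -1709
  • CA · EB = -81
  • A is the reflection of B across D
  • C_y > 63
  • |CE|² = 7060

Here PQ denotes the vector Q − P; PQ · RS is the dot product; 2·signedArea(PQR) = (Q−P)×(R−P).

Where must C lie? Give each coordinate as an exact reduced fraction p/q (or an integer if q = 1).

C = (-42, 64)

1. C_x = -42  [CA · EB = -81 ∩ CB · ED = -1709]
2. C_y = 64  [CA · EB = -81 ∩ CB · ED = -1709]
   → C = (-42, 64)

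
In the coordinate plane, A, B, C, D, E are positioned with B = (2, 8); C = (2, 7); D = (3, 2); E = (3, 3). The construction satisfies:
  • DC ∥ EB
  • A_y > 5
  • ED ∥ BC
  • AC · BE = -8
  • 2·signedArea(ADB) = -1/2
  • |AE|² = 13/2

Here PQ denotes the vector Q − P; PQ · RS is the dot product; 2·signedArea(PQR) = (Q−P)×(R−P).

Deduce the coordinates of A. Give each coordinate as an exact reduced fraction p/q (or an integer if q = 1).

A = (5/2, 11/2)

1. A_x = 5/2  [2·signedArea(ADB) = -1/2 ∩ AC · BE = -8]
2. A_y = 11/2  [2·signedArea(ADB) = -1/2 ∩ AC · BE = -8]
   → A = (5/2, 11/2)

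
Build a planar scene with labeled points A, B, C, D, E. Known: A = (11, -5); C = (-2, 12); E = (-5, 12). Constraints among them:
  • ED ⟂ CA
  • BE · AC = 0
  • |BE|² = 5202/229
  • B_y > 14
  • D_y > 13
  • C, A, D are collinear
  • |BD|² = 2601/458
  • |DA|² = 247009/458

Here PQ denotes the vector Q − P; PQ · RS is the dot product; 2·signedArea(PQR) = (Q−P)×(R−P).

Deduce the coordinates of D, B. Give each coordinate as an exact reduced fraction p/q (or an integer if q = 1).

1. D_x = -1423/458  [C, A, D are collinear ∩ ED ⟂ CA]
2. D_y = 6159/458  [C, A, D are collinear ∩ ED ⟂ CA]
   → D = (-1423/458, 6159/458)
3. B_x = -278/229  [line 13·x + -17·y + 269 = 0 ∩ |BE|² = 5202/229]
4. B_y = 3411/229  [line 13·x + -17·y + 269 = 0 ∩ |BE|² = 5202/229]
   → B = (-278/229, 3411/229)

B = (-278/229, 3411/229)
D = (-1423/458, 6159/458)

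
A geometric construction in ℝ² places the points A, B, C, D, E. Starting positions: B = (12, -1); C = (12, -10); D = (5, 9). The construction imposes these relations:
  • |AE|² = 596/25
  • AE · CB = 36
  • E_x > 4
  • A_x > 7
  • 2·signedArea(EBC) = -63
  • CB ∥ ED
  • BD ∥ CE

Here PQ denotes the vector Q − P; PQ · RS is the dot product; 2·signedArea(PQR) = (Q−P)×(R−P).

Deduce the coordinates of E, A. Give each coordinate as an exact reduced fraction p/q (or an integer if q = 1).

A = (39/5, -4)
E = (5, 0)

1. E_x = 5  [CB ∥ ED ∩ BD ∥ CE]
2. E_y = 0  [CB ∥ ED ∩ BD ∥ CE]
   → E = (5, 0)
3. A_y = -4  [AE · CB = 36]
4. A_x = 39/5  [|AE|² = 596/25]
   → A = (39/5, -4)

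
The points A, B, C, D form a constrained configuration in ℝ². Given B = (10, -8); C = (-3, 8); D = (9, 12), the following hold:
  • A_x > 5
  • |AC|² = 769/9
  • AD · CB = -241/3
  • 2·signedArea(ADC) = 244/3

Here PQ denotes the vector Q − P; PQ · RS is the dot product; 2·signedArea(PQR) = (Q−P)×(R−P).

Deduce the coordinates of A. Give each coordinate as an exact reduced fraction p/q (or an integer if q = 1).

1. A_x = 16/3  [2·signedArea(ADC) = 244/3 ∩ AD · CB = -241/3]
2. A_y = 4  [2·signedArea(ADC) = 244/3 ∩ AD · CB = -241/3]
   → A = (16/3, 4)

A = (16/3, 4)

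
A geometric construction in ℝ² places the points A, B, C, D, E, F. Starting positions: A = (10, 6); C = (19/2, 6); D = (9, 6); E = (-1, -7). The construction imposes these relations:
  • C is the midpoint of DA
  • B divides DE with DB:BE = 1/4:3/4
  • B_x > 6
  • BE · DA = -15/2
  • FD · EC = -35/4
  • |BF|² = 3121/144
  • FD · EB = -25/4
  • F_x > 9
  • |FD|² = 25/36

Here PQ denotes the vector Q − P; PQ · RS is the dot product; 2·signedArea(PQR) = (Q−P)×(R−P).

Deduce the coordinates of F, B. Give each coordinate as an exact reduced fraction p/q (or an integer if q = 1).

B = (13/2, 11/4)
F = (59/6, 6)

1. F_x = 59/6  [line -21/2·x + -13·y + 725/4 = 0 ∩ |FD|² = 25/36]
2. F_y = 6  [line -21/2·x + -13·y + 725/4 = 0 ∩ |FD|² = 25/36]
   → F = (59/6, 6)
3. B_x = 13/2  [FD · EB = -25/4 ∩ B divides DE with DB:BE = 1/4:3/4]
4. B_y = 11/4  [FD · EB = -25/4 ∩ B divides DE with DB:BE = 1/4:3/4]
   → B = (13/2, 11/4)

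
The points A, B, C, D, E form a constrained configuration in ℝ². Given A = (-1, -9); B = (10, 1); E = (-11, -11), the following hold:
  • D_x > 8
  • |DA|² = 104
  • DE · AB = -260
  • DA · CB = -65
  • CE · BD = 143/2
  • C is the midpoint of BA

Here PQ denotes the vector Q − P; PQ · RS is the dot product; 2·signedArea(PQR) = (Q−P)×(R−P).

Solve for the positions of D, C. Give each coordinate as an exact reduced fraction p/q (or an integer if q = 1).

1. D_x = 9  [line -11·x + -10·y + 29 = 0 ∩ |DA|² = 104]
2. D_y = -7  [line -11·x + -10·y + 29 = 0 ∩ |DA|² = 104]
   → D = (9, -7)
3. C_x = 9/2  [DA · CB = -65 ∩ C is the midpoint of BA]
4. C_y = -4  [DA · CB = -65 ∩ C is the midpoint of BA]
   → C = (9/2, -4)

C = (9/2, -4)
D = (9, -7)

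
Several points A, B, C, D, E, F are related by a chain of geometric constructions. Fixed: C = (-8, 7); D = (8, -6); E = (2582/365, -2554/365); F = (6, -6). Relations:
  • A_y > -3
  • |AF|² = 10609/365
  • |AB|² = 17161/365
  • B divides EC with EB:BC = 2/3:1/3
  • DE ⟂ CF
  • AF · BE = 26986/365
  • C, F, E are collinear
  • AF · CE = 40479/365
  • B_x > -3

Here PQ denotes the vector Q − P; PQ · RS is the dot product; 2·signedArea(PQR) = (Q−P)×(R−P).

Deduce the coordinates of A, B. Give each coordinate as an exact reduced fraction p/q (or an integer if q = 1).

1. A_x = 748/365  [line -5502/365·x + 5109/365·y + 23187/365 = 0 ∩ |AF|² = 10609/365]
2. A_y = -851/365  [line -5502/365·x + 5109/365·y + 23187/365 = 0 ∩ |AF|² = 10609/365]
   → A = (748/365, -851/365)
3. B_x = -1086/365  [AF · BE = 26986/365 ∩ B divides EC with EB:BC = 2/3:1/3]
4. B_y = 852/365  [AF · BE = 26986/365 ∩ B divides EC with EB:BC = 2/3:1/3]
   → B = (-1086/365, 852/365)

A = (748/365, -851/365)
B = (-1086/365, 852/365)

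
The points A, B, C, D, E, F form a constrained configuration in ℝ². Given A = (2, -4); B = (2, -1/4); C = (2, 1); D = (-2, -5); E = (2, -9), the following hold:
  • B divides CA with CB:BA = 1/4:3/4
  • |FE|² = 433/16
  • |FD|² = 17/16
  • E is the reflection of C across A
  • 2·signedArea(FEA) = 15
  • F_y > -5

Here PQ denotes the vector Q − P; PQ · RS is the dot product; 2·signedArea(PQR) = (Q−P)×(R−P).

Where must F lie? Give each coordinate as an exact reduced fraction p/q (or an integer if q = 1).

1. F_x = -1  [2·signedArea(FEA) = 15]
2. F_y = -19/4  [|FE|² = 433/16]
   → F = (-1, -19/4)

F = (-1, -19/4)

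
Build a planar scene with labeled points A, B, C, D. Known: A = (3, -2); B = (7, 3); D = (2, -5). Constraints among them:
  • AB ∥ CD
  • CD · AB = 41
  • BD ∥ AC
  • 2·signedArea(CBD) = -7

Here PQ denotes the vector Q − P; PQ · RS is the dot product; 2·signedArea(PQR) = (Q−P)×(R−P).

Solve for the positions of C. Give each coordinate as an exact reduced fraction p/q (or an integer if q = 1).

C = (-2, -10)

1. C_x = -2  [AB ∥ CD ∩ BD ∥ AC]
2. C_y = -10  [AB ∥ CD ∩ BD ∥ AC]
   → C = (-2, -10)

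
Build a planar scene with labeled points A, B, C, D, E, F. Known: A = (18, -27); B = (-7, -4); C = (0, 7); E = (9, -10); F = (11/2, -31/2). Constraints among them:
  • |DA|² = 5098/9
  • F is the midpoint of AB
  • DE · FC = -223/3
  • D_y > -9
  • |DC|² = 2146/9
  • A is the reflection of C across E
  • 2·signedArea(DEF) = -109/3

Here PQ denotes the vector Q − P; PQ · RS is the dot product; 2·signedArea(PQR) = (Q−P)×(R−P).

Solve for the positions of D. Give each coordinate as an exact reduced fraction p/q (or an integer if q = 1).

D = (11/3, -8)

1. D_x = 11/3  [2·signedArea(DEF) = -109/3 ∩ DE · FC = -223/3]
2. D_y = -8  [2·signedArea(DEF) = -109/3 ∩ DE · FC = -223/3]
   → D = (11/3, -8)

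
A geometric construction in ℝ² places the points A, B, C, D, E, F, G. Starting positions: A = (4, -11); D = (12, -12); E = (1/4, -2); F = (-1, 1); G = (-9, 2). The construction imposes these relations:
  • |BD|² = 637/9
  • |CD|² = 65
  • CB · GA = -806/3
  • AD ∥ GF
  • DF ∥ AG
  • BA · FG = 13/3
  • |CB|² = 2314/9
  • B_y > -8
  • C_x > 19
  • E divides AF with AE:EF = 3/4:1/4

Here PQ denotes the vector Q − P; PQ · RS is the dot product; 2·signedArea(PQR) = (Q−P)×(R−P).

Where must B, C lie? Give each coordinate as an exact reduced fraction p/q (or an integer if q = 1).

1. B_x = 5  [line 8·x + -1·y + -142/3 = 0 ∩ |BD|² = 637/9]
2. B_y = -22/3  [line 8·x + -1·y + -142/3 = 0 ∩ |BD|² = 637/9]
   → B = (5, -22/3)
3. C_x = 20  [line -13·x + 13·y + 429 = 0 ∩ |CD|² = 65]
4. C_y = -13  [line -13·x + 13·y + 429 = 0 ∩ |CD|² = 65]
   → C = (20, -13)

B = (5, -22/3)
C = (20, -13)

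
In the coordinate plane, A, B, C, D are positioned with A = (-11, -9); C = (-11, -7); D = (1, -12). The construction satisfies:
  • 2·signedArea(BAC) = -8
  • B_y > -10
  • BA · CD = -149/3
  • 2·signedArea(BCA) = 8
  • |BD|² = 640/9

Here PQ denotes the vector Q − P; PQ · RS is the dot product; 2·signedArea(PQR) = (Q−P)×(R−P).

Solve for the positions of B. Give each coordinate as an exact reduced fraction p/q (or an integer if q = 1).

1. B_x = -7  [2·signedArea(BAC) = -8 ∩ BA · CD = -149/3]
2. B_y = -28/3  [2·signedArea(BAC) = -8 ∩ BA · CD = -149/3]
   → B = (-7, -28/3)

B = (-7, -28/3)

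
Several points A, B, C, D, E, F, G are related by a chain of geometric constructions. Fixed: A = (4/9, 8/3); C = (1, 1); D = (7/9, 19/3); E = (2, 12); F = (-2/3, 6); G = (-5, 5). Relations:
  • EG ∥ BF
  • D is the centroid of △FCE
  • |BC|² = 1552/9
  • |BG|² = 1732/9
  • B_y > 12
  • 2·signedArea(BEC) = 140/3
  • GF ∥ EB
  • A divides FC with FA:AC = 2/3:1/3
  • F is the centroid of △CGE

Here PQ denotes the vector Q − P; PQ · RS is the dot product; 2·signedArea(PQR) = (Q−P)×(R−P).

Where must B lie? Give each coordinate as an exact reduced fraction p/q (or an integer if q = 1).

B = (19/3, 13)

1. B_x = 19/3  [EG ∥ BF ∩ GF ∥ EB]
2. B_y = 13  [EG ∥ BF ∩ GF ∥ EB]
   → B = (19/3, 13)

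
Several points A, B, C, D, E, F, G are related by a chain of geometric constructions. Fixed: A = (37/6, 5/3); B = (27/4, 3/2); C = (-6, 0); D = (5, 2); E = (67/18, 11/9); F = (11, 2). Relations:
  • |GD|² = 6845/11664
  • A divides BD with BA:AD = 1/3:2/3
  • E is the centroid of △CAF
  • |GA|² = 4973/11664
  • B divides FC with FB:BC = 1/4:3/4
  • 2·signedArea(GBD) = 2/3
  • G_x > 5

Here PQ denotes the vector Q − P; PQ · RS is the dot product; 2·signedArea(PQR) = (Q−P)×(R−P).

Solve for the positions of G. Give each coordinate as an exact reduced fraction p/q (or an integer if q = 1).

1. G_x = 599/108  [line -1/2·x + -7/4·y + 16/3 = 0 ∩ |GD|² = 6845/11664]
2. G_y = 79/54  [line -1/2·x + -7/4·y + 16/3 = 0 ∩ |GD|² = 6845/11664]
   → G = (599/108, 79/54)

G = (599/108, 79/54)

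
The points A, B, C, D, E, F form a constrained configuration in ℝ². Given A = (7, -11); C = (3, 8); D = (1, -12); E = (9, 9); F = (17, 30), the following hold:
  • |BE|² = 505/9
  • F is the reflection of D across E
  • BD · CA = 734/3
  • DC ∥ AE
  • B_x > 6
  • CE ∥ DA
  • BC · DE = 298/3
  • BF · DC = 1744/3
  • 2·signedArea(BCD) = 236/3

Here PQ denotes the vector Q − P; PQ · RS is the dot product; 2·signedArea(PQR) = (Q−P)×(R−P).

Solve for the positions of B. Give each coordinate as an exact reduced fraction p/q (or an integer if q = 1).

1. B_x = 19/3  [BF · DC = 1744/3 ∩ BC · DE = 298/3]
2. B_y = 2  [BF · DC = 1744/3 ∩ BC · DE = 298/3]
   → B = (19/3, 2)

B = (19/3, 2)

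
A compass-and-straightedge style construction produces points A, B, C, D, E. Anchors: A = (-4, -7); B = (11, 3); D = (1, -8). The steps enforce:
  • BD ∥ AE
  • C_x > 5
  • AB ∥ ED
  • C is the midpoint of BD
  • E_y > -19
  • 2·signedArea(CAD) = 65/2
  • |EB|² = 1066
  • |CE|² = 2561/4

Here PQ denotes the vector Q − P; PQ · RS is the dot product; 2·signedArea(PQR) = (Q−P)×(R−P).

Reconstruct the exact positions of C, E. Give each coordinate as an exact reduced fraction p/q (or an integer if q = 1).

1. C_x = 6  [C is the midpoint of BD]
2. C_y = -5/2  [C is the midpoint of BD]
   → C = (6, -5/2)
3. E_x = -14  [AB ∥ ED ∩ BD ∥ AE]
4. E_y = -18  [AB ∥ ED ∩ BD ∥ AE]
   → E = (-14, -18)

C = (6, -5/2)
E = (-14, -18)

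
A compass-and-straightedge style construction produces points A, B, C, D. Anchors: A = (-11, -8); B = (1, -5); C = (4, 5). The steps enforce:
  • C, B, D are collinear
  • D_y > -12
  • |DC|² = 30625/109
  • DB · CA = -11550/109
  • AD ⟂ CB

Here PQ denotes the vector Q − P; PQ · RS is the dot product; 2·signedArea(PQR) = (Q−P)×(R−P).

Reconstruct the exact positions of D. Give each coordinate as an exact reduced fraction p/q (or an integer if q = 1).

1. D_x = -89/109  [C, B, D are collinear ∩ AD ⟂ CB]
2. D_y = -1205/109  [C, B, D are collinear ∩ AD ⟂ CB]
   → D = (-89/109, -1205/109)

D = (-89/109, -1205/109)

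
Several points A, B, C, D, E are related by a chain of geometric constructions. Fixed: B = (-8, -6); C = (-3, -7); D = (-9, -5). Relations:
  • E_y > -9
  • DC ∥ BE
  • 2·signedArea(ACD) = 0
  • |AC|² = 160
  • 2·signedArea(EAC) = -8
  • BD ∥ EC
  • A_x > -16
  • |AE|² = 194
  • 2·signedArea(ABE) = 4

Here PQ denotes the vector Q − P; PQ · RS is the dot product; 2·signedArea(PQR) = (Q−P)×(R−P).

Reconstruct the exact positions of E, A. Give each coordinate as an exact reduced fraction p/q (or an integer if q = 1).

A = (-15, -3)
E = (-2, -8)

1. E_x = -2  [BD ∥ EC ∩ DC ∥ BE]
2. E_y = -8  [BD ∥ EC ∩ DC ∥ BE]
   → E = (-2, -8)
3. A_x = -15  [2·signedArea(ACD) = 0 ∩ 2·signedArea(EAC) = -8]
4. A_y = -3  [2·signedArea(ACD) = 0 ∩ 2·signedArea(EAC) = -8]
   → A = (-15, -3)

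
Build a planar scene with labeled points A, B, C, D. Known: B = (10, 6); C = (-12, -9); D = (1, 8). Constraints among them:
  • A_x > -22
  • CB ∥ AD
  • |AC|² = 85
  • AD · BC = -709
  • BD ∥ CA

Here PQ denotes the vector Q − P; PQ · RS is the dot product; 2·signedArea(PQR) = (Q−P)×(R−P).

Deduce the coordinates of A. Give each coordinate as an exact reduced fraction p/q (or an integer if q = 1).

1. A_x = -21  [CB ∥ AD ∩ BD ∥ CA]
2. A_y = -7  [CB ∥ AD ∩ BD ∥ CA]
   → A = (-21, -7)

A = (-21, -7)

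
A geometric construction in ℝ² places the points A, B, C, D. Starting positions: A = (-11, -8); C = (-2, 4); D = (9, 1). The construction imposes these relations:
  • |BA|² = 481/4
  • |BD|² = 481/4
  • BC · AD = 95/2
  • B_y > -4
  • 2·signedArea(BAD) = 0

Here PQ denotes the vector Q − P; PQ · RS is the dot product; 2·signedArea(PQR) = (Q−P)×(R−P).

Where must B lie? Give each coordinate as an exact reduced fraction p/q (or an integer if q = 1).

B = (-1, -7/2)

1. B_x = -1  [2·signedArea(BAD) = 0 ∩ BC · AD = 95/2]
2. B_y = -7/2  [2·signedArea(BAD) = 0 ∩ BC · AD = 95/2]
   → B = (-1, -7/2)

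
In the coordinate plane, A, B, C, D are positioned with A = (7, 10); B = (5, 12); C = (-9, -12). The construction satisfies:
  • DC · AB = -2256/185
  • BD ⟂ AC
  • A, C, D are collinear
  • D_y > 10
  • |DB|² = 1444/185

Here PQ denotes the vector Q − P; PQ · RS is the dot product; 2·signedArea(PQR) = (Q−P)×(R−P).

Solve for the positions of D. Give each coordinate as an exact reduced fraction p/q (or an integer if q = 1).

1. D_x = 1343/185  [A, C, D are collinear ∩ BD ⟂ AC]
2. D_y = 1916/185  [A, C, D are collinear ∩ BD ⟂ AC]
   → D = (1343/185, 1916/185)

D = (1343/185, 1916/185)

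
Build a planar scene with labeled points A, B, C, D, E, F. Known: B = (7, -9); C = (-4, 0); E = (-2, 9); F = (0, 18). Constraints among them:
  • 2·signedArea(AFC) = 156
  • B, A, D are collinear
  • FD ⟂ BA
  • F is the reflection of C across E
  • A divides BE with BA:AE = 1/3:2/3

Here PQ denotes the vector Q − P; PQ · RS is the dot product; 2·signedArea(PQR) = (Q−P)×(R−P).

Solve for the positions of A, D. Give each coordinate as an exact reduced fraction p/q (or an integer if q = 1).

1. A_x = 4  [A divides BE with BA:AE = 1/3:2/3]
2. A_y = -3  [A divides BE with BA:AE = 1/3:2/3]
   → A = (4, -3)
3. D_x = -26/5  [B, A, D are collinear ∩ FD ⟂ BA]
4. D_y = 77/5  [B, A, D are collinear ∩ FD ⟂ BA]
   → D = (-26/5, 77/5)

A = (4, -3)
D = (-26/5, 77/5)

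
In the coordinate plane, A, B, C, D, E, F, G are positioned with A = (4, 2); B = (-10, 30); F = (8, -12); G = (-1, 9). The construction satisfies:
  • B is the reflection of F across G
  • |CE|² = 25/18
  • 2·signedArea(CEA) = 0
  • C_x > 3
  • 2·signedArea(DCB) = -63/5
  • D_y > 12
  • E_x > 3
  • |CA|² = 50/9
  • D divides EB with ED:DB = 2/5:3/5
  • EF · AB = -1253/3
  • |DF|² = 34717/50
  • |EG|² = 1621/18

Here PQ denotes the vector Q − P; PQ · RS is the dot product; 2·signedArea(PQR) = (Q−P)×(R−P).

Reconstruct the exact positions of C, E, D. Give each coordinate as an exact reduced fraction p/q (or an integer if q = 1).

C = (11/3, -1/3)
D = (-17/10, 25/2)
E = (23/6, 5/6)

1. E_x = 23/6  [line 14·x + -28·y + -91/3 = 0 ∩ |EG|² = 1621/18]
2. E_y = 5/6  [line 14·x + -28·y + -91/3 = 0 ∩ |EG|² = 1621/18]
   → E = (23/6, 5/6)
3. D_x = -17/10  [D divides EB with ED:DB = 2/5:3/5]
4. D_y = 25/2  [D divides EB with ED:DB = 2/5:3/5]
   → D = (-17/10, 25/2)
5. C_x = 11/3  [2·signedArea(CEA) = 0 ∩ 2·signedArea(DCB) = -63/5]
6. C_y = -1/3  [2·signedArea(CEA) = 0 ∩ 2·signedArea(DCB) = -63/5]
   → C = (11/3, -1/3)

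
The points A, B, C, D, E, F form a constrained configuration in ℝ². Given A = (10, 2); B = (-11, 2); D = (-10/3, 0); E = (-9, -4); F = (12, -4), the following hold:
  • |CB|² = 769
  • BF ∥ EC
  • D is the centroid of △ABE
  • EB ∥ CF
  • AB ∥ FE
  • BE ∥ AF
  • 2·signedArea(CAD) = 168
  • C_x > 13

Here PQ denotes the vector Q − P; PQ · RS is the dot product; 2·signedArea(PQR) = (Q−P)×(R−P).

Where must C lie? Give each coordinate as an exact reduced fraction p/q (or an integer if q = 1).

1. C_x = 14  [EB ∥ CF ∩ BF ∥ EC]
2. C_y = -10  [EB ∥ CF ∩ BF ∥ EC]
   → C = (14, -10)

C = (14, -10)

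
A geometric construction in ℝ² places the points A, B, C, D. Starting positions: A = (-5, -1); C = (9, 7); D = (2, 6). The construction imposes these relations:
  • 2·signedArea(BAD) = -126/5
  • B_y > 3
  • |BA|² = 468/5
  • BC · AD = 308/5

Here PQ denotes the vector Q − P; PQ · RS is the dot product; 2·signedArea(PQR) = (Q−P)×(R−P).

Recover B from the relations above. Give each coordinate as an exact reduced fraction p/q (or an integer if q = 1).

B = (17/5, 19/5)

1. B_x = 17/5  [BC · AD = 308/5 ∩ 2·signedArea(BAD) = -126/5]
2. B_y = 19/5  [BC · AD = 308/5 ∩ 2·signedArea(BAD) = -126/5]
   → B = (17/5, 19/5)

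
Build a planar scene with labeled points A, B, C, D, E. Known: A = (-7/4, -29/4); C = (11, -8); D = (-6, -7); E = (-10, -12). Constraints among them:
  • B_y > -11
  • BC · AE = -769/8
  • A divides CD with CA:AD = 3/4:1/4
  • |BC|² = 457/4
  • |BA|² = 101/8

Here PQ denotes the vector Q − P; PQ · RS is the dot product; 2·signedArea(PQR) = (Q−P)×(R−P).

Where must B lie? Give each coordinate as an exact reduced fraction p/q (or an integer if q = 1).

B = (1/2, -10)

1. B_x = 1/2  [line 33/4·x + 19/4·y + 347/8 = 0 ∩ |BC|² = 457/4]
2. B_y = -10  [line 33/4·x + 19/4·y + 347/8 = 0 ∩ |BC|² = 457/4]
   → B = (1/2, -10)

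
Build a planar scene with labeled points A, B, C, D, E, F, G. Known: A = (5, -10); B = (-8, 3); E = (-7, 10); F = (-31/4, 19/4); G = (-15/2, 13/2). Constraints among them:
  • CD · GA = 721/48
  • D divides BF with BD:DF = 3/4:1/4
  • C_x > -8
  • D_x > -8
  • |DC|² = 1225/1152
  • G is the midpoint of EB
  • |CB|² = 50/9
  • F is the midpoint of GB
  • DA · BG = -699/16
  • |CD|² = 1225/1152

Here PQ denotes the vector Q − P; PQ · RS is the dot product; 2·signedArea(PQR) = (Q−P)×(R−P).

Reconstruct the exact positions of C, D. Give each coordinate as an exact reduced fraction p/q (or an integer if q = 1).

C = (-23/3, 16/3)
D = (-125/16, 69/16)

1. D_x = -125/16  [D divides BF with BD:DF = 3/4:1/4]
2. D_y = 69/16  [D divides BF with BD:DF = 3/4:1/4]
   → D = (-125/16, 69/16)
3. C_x = -23/3  [line -25/2·x + 33/2·y + -1103/6 = 0 ∩ |CD|² = 1225/1152]
4. C_y = 16/3  [line -25/2·x + 33/2·y + -1103/6 = 0 ∩ |CD|² = 1225/1152]
   → C = (-23/3, 16/3)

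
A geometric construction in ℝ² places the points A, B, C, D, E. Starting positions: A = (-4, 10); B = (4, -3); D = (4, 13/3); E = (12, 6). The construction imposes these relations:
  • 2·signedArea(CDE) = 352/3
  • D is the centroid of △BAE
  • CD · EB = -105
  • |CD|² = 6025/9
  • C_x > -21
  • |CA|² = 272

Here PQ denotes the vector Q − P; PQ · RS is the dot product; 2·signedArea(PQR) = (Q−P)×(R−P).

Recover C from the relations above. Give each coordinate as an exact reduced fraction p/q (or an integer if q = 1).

1. C_x = -20  [CD · EB = -105 ∩ 2·signedArea(CDE) = 352/3]
2. C_y = 14  [CD · EB = -105 ∩ 2·signedArea(CDE) = 352/3]
   → C = (-20, 14)

C = (-20, 14)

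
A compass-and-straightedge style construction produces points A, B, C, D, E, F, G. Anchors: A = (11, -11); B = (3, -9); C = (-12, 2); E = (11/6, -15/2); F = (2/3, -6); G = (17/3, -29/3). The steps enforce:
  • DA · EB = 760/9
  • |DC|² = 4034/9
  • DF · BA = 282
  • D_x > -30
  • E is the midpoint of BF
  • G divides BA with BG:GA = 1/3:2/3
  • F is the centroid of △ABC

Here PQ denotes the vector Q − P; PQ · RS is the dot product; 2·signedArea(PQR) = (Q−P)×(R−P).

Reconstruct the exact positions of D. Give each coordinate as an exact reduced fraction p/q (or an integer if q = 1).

D = (-89/3, 41/3)

1. D_x = -89/3  [DA · EB = 760/9 ∩ DF · BA = 282]
2. D_y = 41/3  [DA · EB = 760/9 ∩ DF · BA = 282]
   → D = (-89/3, 41/3)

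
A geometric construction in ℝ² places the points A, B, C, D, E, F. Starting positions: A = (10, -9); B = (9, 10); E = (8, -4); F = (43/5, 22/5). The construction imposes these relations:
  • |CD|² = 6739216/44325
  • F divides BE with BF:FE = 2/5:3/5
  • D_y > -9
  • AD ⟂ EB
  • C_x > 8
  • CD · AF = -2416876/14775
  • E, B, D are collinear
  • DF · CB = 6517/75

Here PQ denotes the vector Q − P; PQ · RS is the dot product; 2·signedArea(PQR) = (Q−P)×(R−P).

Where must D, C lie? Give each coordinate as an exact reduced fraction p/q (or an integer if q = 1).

1. D_x = 1508/197  [E, B, D are collinear ∩ AD ⟂ EB]
2. D_y = -1740/197  [E, B, D are collinear ∩ AD ⟂ EB]
   → D = (1508/197, -1740/197)
3. C_x = 128/15  [CD · AF = -2416876/14775 ∩ DF · CB = 6517/75]
4. C_y = 52/15  [CD · AF = -2416876/14775 ∩ DF · CB = 6517/75]
   → C = (128/15, 52/15)

C = (128/15, 52/15)
D = (1508/197, -1740/197)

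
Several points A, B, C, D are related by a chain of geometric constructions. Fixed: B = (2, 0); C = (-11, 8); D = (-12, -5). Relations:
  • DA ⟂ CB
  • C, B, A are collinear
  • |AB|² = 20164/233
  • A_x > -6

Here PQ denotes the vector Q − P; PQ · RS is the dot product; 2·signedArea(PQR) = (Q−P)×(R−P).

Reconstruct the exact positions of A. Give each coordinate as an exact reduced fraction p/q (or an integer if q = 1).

1. A_x = -1380/233  [C, B, A are collinear ∩ DA ⟂ CB]
2. A_y = 1136/233  [C, B, A are collinear ∩ DA ⟂ CB]
   → A = (-1380/233, 1136/233)

A = (-1380/233, 1136/233)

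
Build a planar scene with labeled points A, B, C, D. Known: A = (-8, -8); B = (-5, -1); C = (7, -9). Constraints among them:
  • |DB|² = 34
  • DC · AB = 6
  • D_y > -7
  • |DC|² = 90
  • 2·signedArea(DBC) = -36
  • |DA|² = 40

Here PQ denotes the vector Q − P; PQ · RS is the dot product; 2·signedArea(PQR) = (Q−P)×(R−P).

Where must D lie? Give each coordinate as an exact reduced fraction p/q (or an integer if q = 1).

D = (-2, -6)

1. D_x = -2  [2·signedArea(DBC) = -36 ∩ DC · AB = 6]
2. D_y = -6  [2·signedArea(DBC) = -36 ∩ DC · AB = 6]
   → D = (-2, -6)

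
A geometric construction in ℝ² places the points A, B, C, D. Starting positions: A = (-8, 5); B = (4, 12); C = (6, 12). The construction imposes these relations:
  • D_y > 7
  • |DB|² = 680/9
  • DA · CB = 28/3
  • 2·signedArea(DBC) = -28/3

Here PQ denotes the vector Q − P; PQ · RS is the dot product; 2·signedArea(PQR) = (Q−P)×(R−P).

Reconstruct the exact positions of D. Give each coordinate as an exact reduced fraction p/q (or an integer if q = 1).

1. D_x = -10/3  [DA · CB = 28/3 ∩ 2·signedArea(DBC) = -28/3]
2. D_y = 22/3  [DA · CB = 28/3 ∩ 2·signedArea(DBC) = -28/3]
   → D = (-10/3, 22/3)

D = (-10/3, 22/3)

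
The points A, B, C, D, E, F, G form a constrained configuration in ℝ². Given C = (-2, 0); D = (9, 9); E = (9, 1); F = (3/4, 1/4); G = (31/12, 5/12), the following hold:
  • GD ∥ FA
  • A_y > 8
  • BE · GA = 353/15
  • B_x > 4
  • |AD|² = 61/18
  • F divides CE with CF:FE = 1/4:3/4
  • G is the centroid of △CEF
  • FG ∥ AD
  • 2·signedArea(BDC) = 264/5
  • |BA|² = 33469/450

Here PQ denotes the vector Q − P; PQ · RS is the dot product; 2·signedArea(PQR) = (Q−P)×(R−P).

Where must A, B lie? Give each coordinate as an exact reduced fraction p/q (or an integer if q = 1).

A = (43/6, 53/6)
B = (23/5, 3/5)

1. A_x = 43/6  [FG ∥ AD ∩ GD ∥ FA]
2. A_y = 53/6  [FG ∥ AD ∩ GD ∥ FA]
   → A = (43/6, 53/6)
3. B_x = 23/5  [2·signedArea(BDC) = 264/5 ∩ BE · GA = 353/15]
4. B_y = 3/5  [2·signedArea(BDC) = 264/5 ∩ BE · GA = 353/15]
   → B = (23/5, 3/5)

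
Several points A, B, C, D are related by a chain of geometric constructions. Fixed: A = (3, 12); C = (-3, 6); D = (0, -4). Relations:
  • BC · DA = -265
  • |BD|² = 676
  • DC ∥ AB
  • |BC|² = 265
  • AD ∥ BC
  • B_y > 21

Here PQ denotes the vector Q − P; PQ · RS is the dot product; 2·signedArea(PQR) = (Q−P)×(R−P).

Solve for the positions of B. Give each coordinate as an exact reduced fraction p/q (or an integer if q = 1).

1. B_x = 0  [AD ∥ BC ∩ DC ∥ AB]
2. B_y = 22  [AD ∥ BC ∩ DC ∥ AB]
   → B = (0, 22)

B = (0, 22)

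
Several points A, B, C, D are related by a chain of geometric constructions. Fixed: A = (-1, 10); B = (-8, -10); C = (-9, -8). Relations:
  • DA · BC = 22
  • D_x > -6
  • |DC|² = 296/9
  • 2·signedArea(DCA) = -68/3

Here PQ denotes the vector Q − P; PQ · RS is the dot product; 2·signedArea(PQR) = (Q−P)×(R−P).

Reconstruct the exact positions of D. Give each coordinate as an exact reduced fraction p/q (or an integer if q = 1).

D = (-17/3, -10/3)

1. D_x = -17/3  [2·signedArea(DCA) = -68/3 ∩ DA · BC = 22]
2. D_y = -10/3  [2·signedArea(DCA) = -68/3 ∩ DA · BC = 22]
   → D = (-17/3, -10/3)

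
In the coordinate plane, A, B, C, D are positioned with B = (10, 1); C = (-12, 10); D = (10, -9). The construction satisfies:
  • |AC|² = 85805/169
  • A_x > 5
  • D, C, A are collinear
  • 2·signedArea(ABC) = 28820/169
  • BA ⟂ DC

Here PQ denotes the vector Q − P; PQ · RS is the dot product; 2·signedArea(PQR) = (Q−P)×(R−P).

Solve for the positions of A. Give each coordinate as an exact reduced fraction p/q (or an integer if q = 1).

A = (854/169, -799/169)

1. A_x = 854/169  [D, C, A are collinear ∩ BA ⟂ DC]
2. A_y = -799/169  [D, C, A are collinear ∩ BA ⟂ DC]
   → A = (854/169, -799/169)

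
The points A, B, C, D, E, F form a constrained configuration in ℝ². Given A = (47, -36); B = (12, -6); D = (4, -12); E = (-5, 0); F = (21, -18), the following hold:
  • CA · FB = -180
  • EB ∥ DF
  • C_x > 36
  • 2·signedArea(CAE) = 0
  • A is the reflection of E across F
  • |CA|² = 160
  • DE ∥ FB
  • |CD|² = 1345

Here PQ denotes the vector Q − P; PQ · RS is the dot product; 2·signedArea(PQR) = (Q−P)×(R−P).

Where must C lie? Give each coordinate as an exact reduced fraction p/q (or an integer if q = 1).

C = (183/5, -144/5)

1. C_x = 183/5  [2·signedArea(CAE) = 0 ∩ CA · FB = -180]
2. C_y = -144/5  [2·signedArea(CAE) = 0 ∩ CA · FB = -180]
   → C = (183/5, -144/5)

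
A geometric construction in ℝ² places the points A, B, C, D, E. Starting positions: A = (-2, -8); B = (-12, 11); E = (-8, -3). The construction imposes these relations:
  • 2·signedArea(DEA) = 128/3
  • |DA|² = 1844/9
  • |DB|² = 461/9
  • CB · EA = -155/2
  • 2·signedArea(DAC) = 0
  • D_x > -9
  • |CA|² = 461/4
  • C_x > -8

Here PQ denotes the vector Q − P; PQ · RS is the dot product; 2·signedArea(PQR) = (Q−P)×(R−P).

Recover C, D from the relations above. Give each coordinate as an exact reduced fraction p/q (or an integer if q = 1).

1. C_x = -7  [line -6·x + 5·y + -99/2 = 0 ∩ |CA|² = 461/4]
2. C_y = 3/2  [line -6·x + 5·y + -99/2 = 0 ∩ |CA|² = 461/4]
   → C = (-7, 3/2)
3. D_x = -26/3  [2·signedArea(DAC) = 0 ∩ 2·signedArea(DEA) = 128/3]
4. D_y = 14/3  [2·signedArea(DAC) = 0 ∩ 2·signedArea(DEA) = 128/3]
   → D = (-26/3, 14/3)

C = (-7, 3/2)
D = (-26/3, 14/3)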